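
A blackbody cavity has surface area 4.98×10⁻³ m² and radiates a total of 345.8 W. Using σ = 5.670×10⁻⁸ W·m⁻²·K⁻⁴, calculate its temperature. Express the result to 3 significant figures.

Area A = 4.98×10⁻³ m².
P = σAT⁴ ⇒ T = (P/(σA))^(1/4) = (345.8/(5.670×10⁻⁸×4.98×10⁻³))^(1/4) = 1.05×10³ K.

T ≈ 1.05×10³ K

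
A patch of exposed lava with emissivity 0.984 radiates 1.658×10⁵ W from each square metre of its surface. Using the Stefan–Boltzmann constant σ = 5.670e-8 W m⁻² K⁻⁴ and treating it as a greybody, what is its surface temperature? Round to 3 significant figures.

T ≈ 1.31×10³ K

I = εσT⁴, so T = (I/εσ)^(1/4) = (1.658×10⁵/(0.984×5.670×10⁻⁸))^(1/4) = 1.31×10³ K.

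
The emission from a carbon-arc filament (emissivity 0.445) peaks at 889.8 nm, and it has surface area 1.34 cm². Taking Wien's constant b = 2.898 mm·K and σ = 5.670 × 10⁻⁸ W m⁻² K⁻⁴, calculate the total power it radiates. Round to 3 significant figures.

Wien's law: T = b/λ_max = 2.898×10⁻³/8.898×10⁻⁷ = 3256.91 K.
Area A = 1.34 cm² = 1.34×10⁻⁴ m².
Then P = εσAT⁴ = 0.445×5.670×10⁻⁸×1.34×10⁻⁴×(3256.91)⁴ = 380 W.

P ≈ 380 W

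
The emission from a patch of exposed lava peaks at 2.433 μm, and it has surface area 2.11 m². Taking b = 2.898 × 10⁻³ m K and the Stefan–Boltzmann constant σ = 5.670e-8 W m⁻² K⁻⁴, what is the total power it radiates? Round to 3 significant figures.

Wien's law: T = b/λ_max = 2.898×10⁻³/2.433×10⁻⁶ = 1191.12 K.
Area A = 2.11 m².
Then P = σAT⁴ = 5.670×10⁻⁸×2.11×(1191.12)⁴ = 2.41×10⁵ W.

P ≈ 2.41×10⁵ W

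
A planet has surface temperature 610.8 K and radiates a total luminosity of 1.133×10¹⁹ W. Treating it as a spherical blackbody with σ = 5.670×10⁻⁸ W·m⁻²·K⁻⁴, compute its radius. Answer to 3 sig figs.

L = 4πR²σT⁴ ⇒ R = √(L/(4πσT⁴)).
σT⁴ = 7891.86 W/m², so R = √(1.133×10¹⁹/(4π×7891.86)) = 1.07×10⁷ m.

R ≈ 1.07×10⁷ m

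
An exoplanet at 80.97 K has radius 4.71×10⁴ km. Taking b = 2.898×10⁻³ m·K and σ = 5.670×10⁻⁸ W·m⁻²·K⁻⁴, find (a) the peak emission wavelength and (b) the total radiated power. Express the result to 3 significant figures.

(a) λ_max = b/T = 2.898×10⁻³/80.97 = 3.579×10⁻⁵ m = 35.8 μm.
Surface area A = 4πR² = 4π(4.71×10⁷ m)² = 2.78774×10¹⁶ m².
(b) P = σAT⁴ = 5.670×10⁻⁸×2.78774×10¹⁶×(80.97)⁴ = 6.79×10¹⁶ W.

λ_max ≈ 35.8 μm; P ≈ 6.79×10¹⁶ W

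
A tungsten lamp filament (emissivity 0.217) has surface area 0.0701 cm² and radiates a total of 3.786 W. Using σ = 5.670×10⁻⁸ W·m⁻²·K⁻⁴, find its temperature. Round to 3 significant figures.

T ≈ 2.57×10³ K

Area A = 0.0701 cm² = 7.01×10⁻⁶ m².
P = εσAT⁴ ⇒ T = (P/(εσA))^(1/4) = (3.786/(0.217×5.670×10⁻⁸×7.01×10⁻⁶))^(1/4) = 2.57×10³ K.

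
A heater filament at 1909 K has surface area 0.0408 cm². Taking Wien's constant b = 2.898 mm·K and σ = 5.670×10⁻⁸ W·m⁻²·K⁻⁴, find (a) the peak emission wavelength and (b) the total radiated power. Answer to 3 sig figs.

λ_max ≈ 1.52×10³ nm; P ≈ 3.07 W

(a) λ_max = b/T = 2.898×10⁻³/1909 = 1.518×10⁻⁶ m = 1.52×10³ nm.
Area A = 0.0408 cm² = 4.08×10⁻⁶ m².
(b) P = σAT⁴ = 5.670×10⁻⁸×4.08×10⁻⁶×(1909)⁴ = 3.07 W.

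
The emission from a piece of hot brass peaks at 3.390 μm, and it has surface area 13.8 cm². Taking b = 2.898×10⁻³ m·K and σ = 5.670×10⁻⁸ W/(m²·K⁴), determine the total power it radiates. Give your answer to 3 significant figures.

Wien's law: T = b/λ_max = 2.898×10⁻³/3.390×10⁻⁶ = 854.867 K.
Area A = 13.8 cm² = 1.38×10⁻³ m².
Then P = σAT⁴ = 5.670×10⁻⁸×1.38×10⁻³×(854.867)⁴ = 41.8 W.

P ≈ 41.8 W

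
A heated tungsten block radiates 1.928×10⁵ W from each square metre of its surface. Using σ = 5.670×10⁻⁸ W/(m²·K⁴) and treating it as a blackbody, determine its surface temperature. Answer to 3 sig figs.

T ≈ 1.36×10³ K

I = σT⁴, so T = (I/σ)^(1/4) = (1.928×10⁵/(5.670×10⁻⁸))^(1/4) = 1.36×10³ K.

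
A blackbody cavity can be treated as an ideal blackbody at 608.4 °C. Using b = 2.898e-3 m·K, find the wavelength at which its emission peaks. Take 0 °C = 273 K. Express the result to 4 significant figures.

λ_max ≈ 3.288 μm

T = 608.4 °C + 273 = 881.4 K.
Wien's displacement law: λ_max = b/T = (2.898×10⁻³ m·K)/(881.4 K) = 3.2880×10⁻⁶ m.
That is 3.288 μm, in the infrared range.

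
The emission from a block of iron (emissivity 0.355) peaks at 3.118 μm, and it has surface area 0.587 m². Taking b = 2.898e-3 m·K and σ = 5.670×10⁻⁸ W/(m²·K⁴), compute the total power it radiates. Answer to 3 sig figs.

Wien's law: T = b/λ_max = 2.898×10⁻³/3.118×10⁻⁶ = 929.442 K.
Area A = 0.587 m².
Then P = εσAT⁴ = 0.355×5.670×10⁻⁸×0.587×(929.442)⁴ = 8.82×10³ W.

P ≈ 8.82×10³ W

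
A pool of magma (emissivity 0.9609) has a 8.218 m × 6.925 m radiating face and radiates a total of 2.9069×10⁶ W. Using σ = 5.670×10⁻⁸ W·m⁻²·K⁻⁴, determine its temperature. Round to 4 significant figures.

T ≈ 984.0 K

Area A = 8.218 × 6.925 = 56.9096 m².
P = εσAT⁴ ⇒ T = (P/(εσA))^(1/4) = (2.9069×10⁶/(0.9609×5.670×10⁻⁸×56.9096))^(1/4) = 984.0 K.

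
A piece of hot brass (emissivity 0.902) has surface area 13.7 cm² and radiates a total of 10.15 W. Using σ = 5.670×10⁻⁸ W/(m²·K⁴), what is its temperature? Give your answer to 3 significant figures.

Area A = 13.7 cm² = 1.37×10⁻³ m².
P = εσAT⁴ ⇒ T = (P/(εσA))^(1/4) = (10.15/(0.902×5.670×10⁻⁸×1.37×10⁻³))^(1/4) = 617 K.

T ≈ 617 K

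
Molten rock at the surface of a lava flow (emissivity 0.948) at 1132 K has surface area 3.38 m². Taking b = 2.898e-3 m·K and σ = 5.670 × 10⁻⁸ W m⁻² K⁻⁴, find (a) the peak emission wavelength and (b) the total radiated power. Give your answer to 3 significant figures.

(a) λ_max = b/T = 2.898×10⁻³/1132 = 2.560×10⁻⁶ m = 2.56×10³ nm.
Area A = 3.38 m².
(b) P = εσAT⁴ = 0.948×5.670×10⁻⁸×3.38×(1132)⁴ = 2.98×10⁵ W.

λ_max ≈ 2.56×10³ nm; P ≈ 2.98×10⁵ W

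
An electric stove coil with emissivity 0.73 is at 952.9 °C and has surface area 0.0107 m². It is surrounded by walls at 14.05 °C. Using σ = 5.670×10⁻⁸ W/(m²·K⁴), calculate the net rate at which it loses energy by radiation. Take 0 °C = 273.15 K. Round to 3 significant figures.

T = 952.9 °C + 273.15 = 1226.05 K.
Surroundings: T = 14.05 °C + 273.15 = 287.20 K.
Area A = 0.0107 m².
Net radiated power P_net = εσA(T⁴ − T₀⁴) = 0.73×5.670×10⁻⁸×0.0107×(1226.05⁴ − 287.20⁴).
T⁴ − T₀⁴ = 2.25961×10¹² − 6.80358×10⁹ = 2.25281×10¹² K⁴, so P_net = 998 W.

Net loss ≈ 998 W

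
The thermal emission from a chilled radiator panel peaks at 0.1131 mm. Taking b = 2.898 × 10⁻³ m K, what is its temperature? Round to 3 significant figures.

T ≈ 25.6 K

Wien's law gives T = b/λ_max = (2.898×10⁻³ m·K)/(1.131×10⁻⁴ m) = 25.6 K.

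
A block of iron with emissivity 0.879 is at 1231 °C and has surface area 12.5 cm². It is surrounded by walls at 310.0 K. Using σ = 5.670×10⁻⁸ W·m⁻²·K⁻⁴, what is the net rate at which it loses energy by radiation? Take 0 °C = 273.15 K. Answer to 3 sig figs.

T = 1231 °C + 273.15 = 1504.15 K.
Area A = 12.5 cm² = 1.25×10⁻³ m².
Net radiated power P_net = εσA(T⁴ − T₀⁴) = 0.879×5.670×10⁻⁸×1.25×10⁻³×(1504.15⁴ − 310.0⁴).
T⁴ − T₀⁴ = 5.11876×10¹² − 9.23521×10⁹ = 5.10952×10¹² K⁴, so P_net = 318 W.

Net loss ≈ 318 W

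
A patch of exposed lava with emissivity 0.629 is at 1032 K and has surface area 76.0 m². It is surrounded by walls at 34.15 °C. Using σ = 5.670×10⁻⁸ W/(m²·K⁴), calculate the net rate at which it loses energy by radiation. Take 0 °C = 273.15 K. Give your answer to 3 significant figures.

Net loss ≈ 3.05×10⁶ W

Surroundings: T = 34.15 °C + 273.15 = 307.30 K.
Area A = 76.0 m².
Net radiated power P_net = εσA(T⁴ − T₀⁴) = 0.629×5.670×10⁻⁸×76.0×(1032⁴ − 307.30⁴).
T⁴ − T₀⁴ = 1.13428×10¹² − 8.91765×10⁹ = 1.12536×10¹² K⁴, so P_net = 3.05×10⁶ W.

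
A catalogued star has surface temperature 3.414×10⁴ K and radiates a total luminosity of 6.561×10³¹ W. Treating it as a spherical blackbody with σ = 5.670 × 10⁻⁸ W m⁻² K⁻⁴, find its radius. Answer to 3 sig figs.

R ≈ 8.23×10⁹ m

L = 4πR²σT⁴ ⇒ R = √(L/(4πσT⁴)).
σT⁴ = 7.70260×10¹⁰ W/m², so R = √(6.561×10³¹/(4π×7.70260×10¹⁰)) = 8.23×10⁹ m.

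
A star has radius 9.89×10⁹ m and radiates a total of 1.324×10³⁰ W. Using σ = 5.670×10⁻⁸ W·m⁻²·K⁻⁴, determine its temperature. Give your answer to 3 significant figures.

T ≈ 1.17×10⁴ K

Surface area A = 4πR² = 4π(9.89×10⁹ m)² = 1.22914×10²¹ m².
P = σAT⁴ ⇒ T = (P/(σA))^(1/4) = (1.324×10³⁰/(5.670×10⁻⁸×1.22914×10²¹))^(1/4) = 1.17×10⁴ K.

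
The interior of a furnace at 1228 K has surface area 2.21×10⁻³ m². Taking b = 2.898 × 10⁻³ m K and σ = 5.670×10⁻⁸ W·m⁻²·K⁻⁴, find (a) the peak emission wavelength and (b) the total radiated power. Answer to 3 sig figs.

λ_max ≈ 2.36×10³ nm; P ≈ 285 W

(a) λ_max = b/T = 2.898×10⁻³/1228 = 2.360×10⁻⁶ m = 2.36×10³ nm.
Area A = 2.21×10⁻³ m².
(b) P = σAT⁴ = 5.670×10⁻⁸×2.21×10⁻³×(1228)⁴ = 285 W.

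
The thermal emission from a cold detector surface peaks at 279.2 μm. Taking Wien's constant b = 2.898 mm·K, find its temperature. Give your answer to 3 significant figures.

Wien's law gives T = b/λ_max = (2.898×10⁻³ m·K)/(2.792×10⁻⁴ m) = 10.4 K.

T ≈ 10.4 K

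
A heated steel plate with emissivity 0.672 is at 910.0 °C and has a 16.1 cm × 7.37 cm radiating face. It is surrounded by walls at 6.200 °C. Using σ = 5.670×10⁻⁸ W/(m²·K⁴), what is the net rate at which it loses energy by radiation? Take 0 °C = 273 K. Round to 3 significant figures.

T = 910.0 °C + 273 = 1183.0 K.
Surroundings: T = 6.200 °C + 273 = 279.200 K.
Area A = 0.161 × 0.0737 = 0.0118657 m².
Net radiated power P_net = εσA(T⁴ − T₀⁴) = 0.672×5.670×10⁻⁸×0.0118657×(1183.0⁴ − 279.200⁴).
T⁴ − T₀⁴ = 1.95857×10¹² − 6.07661×10⁹ = 1.95249×10¹² K⁴, so P_net = 883 W.

Net loss ≈ 883 W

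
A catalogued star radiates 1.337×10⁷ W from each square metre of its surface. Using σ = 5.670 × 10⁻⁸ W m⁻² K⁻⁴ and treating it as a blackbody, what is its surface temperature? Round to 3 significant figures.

T ≈ 3.92×10³ K

I = σT⁴, so T = (I/σ)^(1/4) = (1.337×10⁷/(5.670×10⁻⁸))^(1/4) = 3.92×10³ K.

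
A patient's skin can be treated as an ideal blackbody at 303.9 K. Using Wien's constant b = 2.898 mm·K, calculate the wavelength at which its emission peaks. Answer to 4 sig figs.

λ_max ≈ 9.536 μm

Wien's displacement law: λ_max = b/T = (2.898×10⁻³ m·K)/(303.9 K) = 9.5360×10⁻⁶ m.
That is 9.536 μm, in the infrared range.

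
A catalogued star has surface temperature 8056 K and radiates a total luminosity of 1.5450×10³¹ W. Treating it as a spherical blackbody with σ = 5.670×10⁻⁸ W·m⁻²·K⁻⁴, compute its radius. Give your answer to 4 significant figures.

R ≈ 7.175×10¹⁰ m

L = 4πR²σT⁴ ⇒ R = √(L/(4πσT⁴)).
σT⁴ = 2.38815×10⁸ W/m², so R = √(1.5450×10³¹/(4π×2.38815×10⁸)) = 7.175×10¹⁰ m.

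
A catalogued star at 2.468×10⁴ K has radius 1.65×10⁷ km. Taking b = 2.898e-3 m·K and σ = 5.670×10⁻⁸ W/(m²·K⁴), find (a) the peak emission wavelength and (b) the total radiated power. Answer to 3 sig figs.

(a) λ_max = b/T = 2.898×10⁻³/2.468×10⁴ = 1.174×10⁻⁷ m = 117 nm.
Surface area A = 4πR² = 4π(1.65×10¹⁰ m)² = 3.42119×10²¹ m².
(b) P = σAT⁴ = 5.670×10⁻⁸×3.42119×10²¹×(2.468×10⁴)⁴ = 7.20×10³¹ W.

λ_max ≈ 117 nm; P ≈ 7.20×10³¹ W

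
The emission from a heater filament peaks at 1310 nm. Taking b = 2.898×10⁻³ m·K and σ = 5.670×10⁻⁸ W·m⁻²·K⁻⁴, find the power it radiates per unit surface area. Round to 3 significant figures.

I ≈ 1.36×10⁶ W/m²

Wien's law: T = b/λ_max = 2.898×10⁻³/1.310×10⁻⁶ = 2212.21 K.
Then I = σT⁴ = 5.670×10⁻⁸×(2212.21)⁴ = 1.36×10⁶ W/m².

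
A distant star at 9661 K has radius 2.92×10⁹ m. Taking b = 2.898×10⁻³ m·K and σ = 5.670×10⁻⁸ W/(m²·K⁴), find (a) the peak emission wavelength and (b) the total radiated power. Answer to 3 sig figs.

(a) λ_max = b/T = 2.898×10⁻³/9661 = 3.000×10⁻⁷ m = 300 nm.
Surface area A = 4πR² = 4π(2.92×10⁹ m)² = 1.07146×10²⁰ m².
(b) P = σAT⁴ = 5.670×10⁻⁸×1.07146×10²⁰×(9661)⁴ = 5.29×10²⁸ W.

λ_max ≈ 300 nm; P ≈ 5.29×10²⁸ W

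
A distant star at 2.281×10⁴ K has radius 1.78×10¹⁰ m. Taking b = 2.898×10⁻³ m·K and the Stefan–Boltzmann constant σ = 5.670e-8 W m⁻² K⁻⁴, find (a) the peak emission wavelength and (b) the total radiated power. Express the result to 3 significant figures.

(a) λ_max = b/T = 2.898×10⁻³/2.281×10⁴ = 1.270×10⁻⁷ m = 127 nm.
Surface area A = 4πR² = 4π(1.78×10¹⁰ m)² = 3.98153×10²¹ m².
(b) P = σAT⁴ = 5.670×10⁻⁸×3.98153×10²¹×(2.281×10⁴)⁴ = 6.11×10³¹ W.

λ_max ≈ 127 nm; P ≈ 6.11×10³¹ W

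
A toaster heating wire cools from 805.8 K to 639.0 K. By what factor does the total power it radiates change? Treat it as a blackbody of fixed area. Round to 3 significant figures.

P₂/P₁ ≈ 0.395

P ∝ T⁴, so P₂/P₁ = (T₂/T₁)⁴ = (639.0/805.8)⁴ = (0.793001)⁴ = 0.395.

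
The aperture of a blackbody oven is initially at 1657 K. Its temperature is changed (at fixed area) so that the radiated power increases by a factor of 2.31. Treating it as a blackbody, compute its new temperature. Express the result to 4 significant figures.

T₂ ≈ 2043 K

P ∝ T⁴, so T₂/T₁ = (P₂/P₁)^(1/4) = (2.31)^(1/4) = 1.23283.
T₂ = 1657 × 1.23283 = 2043 K.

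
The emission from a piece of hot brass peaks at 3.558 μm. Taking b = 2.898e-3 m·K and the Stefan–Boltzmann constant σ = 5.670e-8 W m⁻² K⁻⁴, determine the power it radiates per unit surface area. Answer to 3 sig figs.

Wien's law: T = b/λ_max = 2.898×10⁻³/3.558×10⁻⁶ = 814.503 K.
Then I = σT⁴ = 5.670×10⁻⁸×(814.503)⁴ = 2.50×10⁴ W/m².

I ≈ 2.50×10⁴ W/m²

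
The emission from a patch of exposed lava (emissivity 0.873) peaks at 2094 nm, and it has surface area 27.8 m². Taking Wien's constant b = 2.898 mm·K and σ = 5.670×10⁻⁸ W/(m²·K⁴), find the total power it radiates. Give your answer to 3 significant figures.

Wien's law: T = b/λ_max = 2.898×10⁻³/2.094×10⁻⁶ = 1383.95 K.
Area A = 27.8 m².
Then P = εσAT⁴ = 0.873×5.670×10⁻⁸×27.8×(1383.95)⁴ = 5.05×10⁶ W.

P ≈ 5.05×10⁶ W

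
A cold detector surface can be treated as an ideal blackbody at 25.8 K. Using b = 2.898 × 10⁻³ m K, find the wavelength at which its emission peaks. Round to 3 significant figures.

Wien's displacement law: λ_max = b/T = (2.898×10⁻³ m·K)/(25.8 K) = 1.123×10⁻⁴ m.
That is 1.12×10⁻⁴ m, in the infrared range.

λ_max ≈ 1.12×10⁻⁴ m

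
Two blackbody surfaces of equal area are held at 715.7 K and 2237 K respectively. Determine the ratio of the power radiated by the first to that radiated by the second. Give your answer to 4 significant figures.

With equal areas, P₁/P₂ = (T₁/T₂)⁴ = (715.7/2237)⁴ = 0.01048.

P₁/P₂ ≈ 0.01048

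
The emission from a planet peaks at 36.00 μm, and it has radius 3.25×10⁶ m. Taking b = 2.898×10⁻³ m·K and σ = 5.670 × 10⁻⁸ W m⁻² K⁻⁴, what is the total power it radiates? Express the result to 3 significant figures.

P ≈ 3.16×10¹⁴ W

Wien's law: T = b/λ_max = 2.898×10⁻³/3.600×10⁻⁵ = 80.5000 K.
Surface area A = 4πR² = 4π(3.25×10⁶ m)² = 1.32732×10¹⁴ m².
Then P = σAT⁴ = 5.670×10⁻⁸×1.32732×10¹⁴×(80.5000)⁴ = 3.16×10¹⁴ W.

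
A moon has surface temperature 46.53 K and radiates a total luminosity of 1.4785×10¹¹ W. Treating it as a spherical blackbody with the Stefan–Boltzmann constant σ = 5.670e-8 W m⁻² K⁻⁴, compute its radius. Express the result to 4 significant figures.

L = 4πR²σT⁴ ⇒ R = √(L/(4πσT⁴)).
σT⁴ = 0.265776 W/m², so R = √(1.4785×10¹¹/(4π×0.265776)) = 2.104×10⁵ m.

R ≈ 2.104×10⁵ m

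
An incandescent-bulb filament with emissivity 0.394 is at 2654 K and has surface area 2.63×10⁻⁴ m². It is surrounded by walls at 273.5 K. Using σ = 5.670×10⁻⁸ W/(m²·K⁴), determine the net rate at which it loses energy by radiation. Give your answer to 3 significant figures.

Area A = 2.63×10⁻⁴ m².
Net radiated power P_net = εσA(T⁴ − T₀⁴) = 0.394×5.670×10⁻⁸×2.63×10⁻⁴×(2654⁴ − 273.5⁴).
T⁴ − T₀⁴ = 4.96139×10¹³ − 5.59538×10⁹ = 4.96083×10¹³ K⁴, so P_net = 291 W.

Net loss ≈ 291 W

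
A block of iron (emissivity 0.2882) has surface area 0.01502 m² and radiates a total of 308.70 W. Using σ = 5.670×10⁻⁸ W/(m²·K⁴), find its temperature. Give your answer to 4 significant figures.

T ≈ 1059 K

Area A = 0.01502 m².
P = εσAT⁴ ⇒ T = (P/(εσA))^(1/4) = (308.70/(0.2882×5.670×10⁻⁸×0.01502))^(1/4) = 1059 K.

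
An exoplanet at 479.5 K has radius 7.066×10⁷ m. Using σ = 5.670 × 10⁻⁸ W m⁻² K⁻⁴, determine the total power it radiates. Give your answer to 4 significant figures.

Surface area A = 4πR² = 4π(7.066×10⁷ m)² = 6.27418×10¹⁶ m².
P = σAT⁴ = 5.670×10⁻⁸ × 6.27418×10¹⁶ × (479.5)⁴ = 1.881×10²⁰ W.

P ≈ 1.881×10²⁰ W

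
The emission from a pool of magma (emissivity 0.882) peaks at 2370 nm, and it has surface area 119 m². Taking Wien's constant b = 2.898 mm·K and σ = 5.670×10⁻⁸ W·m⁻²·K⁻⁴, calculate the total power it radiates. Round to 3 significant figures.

P ≈ 1.33×10⁷ W

Wien's law: T = b/λ_max = 2.898×10⁻³/2.370×10⁻⁶ = 1222.78 K.
Area A = 119 m².
Then P = εσAT⁴ = 0.882×5.670×10⁻⁸×119×(1222.78)⁴ = 1.33×10⁷ W.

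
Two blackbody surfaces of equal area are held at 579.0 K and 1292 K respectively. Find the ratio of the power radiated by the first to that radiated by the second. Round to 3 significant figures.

With equal areas, P₁/P₂ = (T₁/T₂)⁴ = (579.0/1292)⁴ = 0.0403.

P₁/P₂ ≈ 0.0403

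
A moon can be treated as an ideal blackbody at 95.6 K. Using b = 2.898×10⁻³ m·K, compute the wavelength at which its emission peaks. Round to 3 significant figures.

Wien's displacement law: λ_max = b/T = (2.898×10⁻³ m·K)/(95.6 K) = 3.031×10⁻⁵ m.
That is 30.3 μm, in the infrared range.

λ_max ≈ 30.3 μm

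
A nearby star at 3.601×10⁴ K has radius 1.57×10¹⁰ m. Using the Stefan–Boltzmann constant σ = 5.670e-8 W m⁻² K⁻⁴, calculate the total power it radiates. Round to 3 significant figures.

P ≈ 2.95×10³² W

Surface area A = 4πR² = 4π(1.57×10¹⁰ m)² = 3.09748×10²¹ m².
P = σAT⁴ = 5.670×10⁻⁸ × 3.09748×10²¹ × (3.601×10⁴)⁴ = 2.95×10³² W.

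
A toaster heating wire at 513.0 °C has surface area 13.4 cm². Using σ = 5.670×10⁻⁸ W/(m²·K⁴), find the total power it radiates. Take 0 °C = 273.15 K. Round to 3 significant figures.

P ≈ 29.0 W

T = 513.0 °C + 273.15 = 786.15 K.
Area A = 13.4 cm² = 1.34×10⁻³ m².
P = σAT⁴ = 5.670×10⁻⁸ × 1.34×10⁻³ × (786.15)⁴ = 29.0 W.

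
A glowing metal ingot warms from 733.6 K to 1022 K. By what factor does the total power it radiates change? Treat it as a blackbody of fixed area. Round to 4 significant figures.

P₂/P₁ ≈ 3.767

P ∝ T⁴, so P₂/P₁ = (T₂/T₁)⁴ = (1022/733.6)⁴ = (1.39313)⁴ = 3.767.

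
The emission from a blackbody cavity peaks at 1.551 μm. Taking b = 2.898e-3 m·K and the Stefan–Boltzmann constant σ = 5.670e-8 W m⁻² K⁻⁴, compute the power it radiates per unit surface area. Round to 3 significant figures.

Wien's law: T = b/λ_max = 2.898×10⁻³/1.551×10⁻⁶ = 1868.47 K.
Then I = σT⁴ = 5.670×10⁻⁸×(1868.47)⁴ = 6.91×10⁵ W/m².

I ≈ 6.91×10⁵ W/m²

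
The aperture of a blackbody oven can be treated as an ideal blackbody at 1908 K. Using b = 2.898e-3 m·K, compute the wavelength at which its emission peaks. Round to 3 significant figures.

Wien's displacement law: λ_max = b/T = (2.898×10⁻³ m·K)/(1908 K) = 1.519×10⁻⁶ m.
That is 1.52×10³ nm, in the infrared range.

λ_max ≈ 1.52×10³ nm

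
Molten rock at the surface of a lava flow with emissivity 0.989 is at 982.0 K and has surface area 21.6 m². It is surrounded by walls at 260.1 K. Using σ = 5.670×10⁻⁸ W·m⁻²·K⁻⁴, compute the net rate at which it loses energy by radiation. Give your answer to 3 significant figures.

Net loss ≈ 1.12×10⁶ W

Area A = 21.6 m².
Net radiated power P_net = εσA(T⁴ − T₀⁴) = 0.989×5.670×10⁻⁸×21.6×(982.0⁴ − 260.1⁴).
T⁴ − T₀⁴ = 9.29921×10¹¹ − 4.57679×10⁹ = 9.25344×10¹¹ K⁴, so P_net = 1.12×10⁶ W.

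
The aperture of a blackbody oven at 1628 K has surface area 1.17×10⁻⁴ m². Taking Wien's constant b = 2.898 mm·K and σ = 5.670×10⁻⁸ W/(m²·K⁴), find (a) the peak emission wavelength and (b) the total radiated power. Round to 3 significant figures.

(a) λ_max = b/T = 2.898×10⁻³/1628 = 1.780×10⁻⁶ m = 1.78 μm.
Area A = 1.17×10⁻⁴ m².
(b) P = σAT⁴ = 5.670×10⁻⁸×1.17×10⁻⁴×(1628)⁴ = 46.6 W.

λ_max ≈ 1.78 μm; P ≈ 46.6 W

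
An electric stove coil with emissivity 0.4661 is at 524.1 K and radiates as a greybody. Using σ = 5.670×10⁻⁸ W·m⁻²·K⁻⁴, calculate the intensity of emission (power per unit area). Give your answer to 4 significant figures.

Stefan–Boltzmann: I = εσT⁴ = 0.4661 × 5.670×10⁻⁸ × (524.1)⁴ = 1994 W/m².

I ≈ 1994 W/m²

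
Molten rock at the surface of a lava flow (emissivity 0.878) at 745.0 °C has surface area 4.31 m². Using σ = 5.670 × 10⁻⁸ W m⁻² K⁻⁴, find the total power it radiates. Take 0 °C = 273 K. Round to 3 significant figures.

T = 745.0 °C + 273 = 1018.0 K.
Area A = 4.31 m².
P = εσAT⁴ = 0.878 × 5.670×10⁻⁸ × 4.31 × (1018.0)⁴ = 2.30×10⁵ W.

P ≈ 2.30×10⁵ W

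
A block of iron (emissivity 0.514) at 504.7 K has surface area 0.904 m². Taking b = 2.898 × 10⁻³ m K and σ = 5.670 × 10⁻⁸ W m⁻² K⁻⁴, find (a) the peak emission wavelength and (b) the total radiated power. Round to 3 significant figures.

λ_max ≈ 5.74 μm; P ≈ 1.71×10³ W

(a) λ_max = b/T = 2.898×10⁻³/504.7 = 5.742×10⁻⁶ m = 5.74 μm.
Area A = 0.904 m².
(b) P = εσAT⁴ = 0.514×5.670×10⁻⁸×0.904×(504.7)⁴ = 1.71×10³ W.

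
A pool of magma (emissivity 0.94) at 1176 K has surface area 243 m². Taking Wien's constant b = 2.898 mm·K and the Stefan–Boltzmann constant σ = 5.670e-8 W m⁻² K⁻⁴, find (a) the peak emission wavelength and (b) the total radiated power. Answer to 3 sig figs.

λ_max ≈ 2.46×10³ nm; P ≈ 2.48×10⁷ W

(a) λ_max = b/T = 2.898×10⁻³/1176 = 2.464×10⁻⁶ m = 2.46×10³ nm.
Area A = 243 m².
(b) P = εσAT⁴ = 0.94×5.670×10⁻⁸×243×(1176)⁴ = 2.48×10⁷ W.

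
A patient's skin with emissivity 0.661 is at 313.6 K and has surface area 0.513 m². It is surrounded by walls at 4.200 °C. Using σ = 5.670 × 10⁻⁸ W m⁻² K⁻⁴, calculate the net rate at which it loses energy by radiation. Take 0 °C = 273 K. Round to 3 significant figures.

Surroundings: T = 4.200 °C + 273 = 277.200 K.
Area A = 0.513 m².
Net radiated power P_net = εσA(T⁴ − T₀⁴) = 0.661×5.670×10⁻⁸×0.513×(313.6⁴ − 277.200⁴).
T⁴ − T₀⁴ = 9.67173×10⁹ − 5.90436×10⁹ = 3.76737×10⁹ K⁴, so P_net = 72.4 W.

Net loss ≈ 72.4 W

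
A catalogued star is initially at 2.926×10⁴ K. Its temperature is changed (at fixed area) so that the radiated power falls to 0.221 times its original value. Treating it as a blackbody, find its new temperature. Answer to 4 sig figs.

T₂ ≈ 2.006×10⁴ K

P ∝ T⁴, so T₂/T₁ = (P₂/P₁)^(1/4) = (0.221)^(1/4) = 0.685643.
T₂ = 2.926×10⁴ × 0.685643 = 2.006×10⁴ K.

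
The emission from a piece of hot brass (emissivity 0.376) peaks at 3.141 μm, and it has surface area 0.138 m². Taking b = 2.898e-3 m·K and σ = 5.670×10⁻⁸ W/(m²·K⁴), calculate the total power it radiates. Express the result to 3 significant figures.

P ≈ 2.13×10³ W

Wien's law: T = b/λ_max = 2.898×10⁻³/3.141×10⁻⁶ = 922.636 K.
Area A = 0.138 m².
Then P = εσAT⁴ = 0.376×5.670×10⁻⁸×0.138×(922.636)⁴ = 2.13×10³ W.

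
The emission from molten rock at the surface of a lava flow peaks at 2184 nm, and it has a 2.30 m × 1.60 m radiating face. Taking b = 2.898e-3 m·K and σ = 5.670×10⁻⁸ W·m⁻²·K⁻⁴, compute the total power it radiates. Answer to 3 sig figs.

Wien's law: T = b/λ_max = 2.898×10⁻³/2.184×10⁻⁶ = 1326.92 K.
Area A = 2.30 × 1.60 = 3.68 m².
Then P = σAT⁴ = 5.670×10⁻⁸×3.68×(1326.92)⁴ = 6.47×10⁵ W.

P ≈ 6.47×10⁵ W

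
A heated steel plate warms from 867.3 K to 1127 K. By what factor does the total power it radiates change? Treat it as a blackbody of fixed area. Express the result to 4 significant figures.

P₂/P₁ ≈ 2.851

P ∝ T⁴, so P₂/P₁ = (T₂/T₁)⁴ = (1127/867.3)⁴ = (1.29944)⁴ = 2.851.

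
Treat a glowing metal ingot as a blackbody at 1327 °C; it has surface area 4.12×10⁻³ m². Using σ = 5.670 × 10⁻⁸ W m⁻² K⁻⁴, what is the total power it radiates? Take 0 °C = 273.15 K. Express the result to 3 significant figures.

P ≈ 1.53×10³ W

T = 1327 °C + 273.15 = 1600.15 K.
Area A = 4.12×10⁻³ m².
P = σAT⁴ = 5.670×10⁻⁸ × 4.12×10⁻³ × (1600.15)⁴ = 1.53×10³ W.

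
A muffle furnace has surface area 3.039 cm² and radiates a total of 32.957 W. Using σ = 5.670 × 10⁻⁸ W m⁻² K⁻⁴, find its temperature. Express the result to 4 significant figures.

Area A = 3.039 cm² = 3.039×10⁻⁴ m².
P = σAT⁴ ⇒ T = (P/(σA))^(1/4) = (32.957/(5.670×10⁻⁸×3.039×10⁻⁴))^(1/4) = 1176 K.

T ≈ 1176 K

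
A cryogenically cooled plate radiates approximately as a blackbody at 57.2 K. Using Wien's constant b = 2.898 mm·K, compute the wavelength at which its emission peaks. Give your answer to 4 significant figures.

λ_max ≈ 50.66 μm

Wien's displacement law: λ_max = b/T = (2.898×10⁻³ m·K)/(57.2 K) = 5.0664×10⁻⁵ m.
That is 50.66 μm, in the infrared range.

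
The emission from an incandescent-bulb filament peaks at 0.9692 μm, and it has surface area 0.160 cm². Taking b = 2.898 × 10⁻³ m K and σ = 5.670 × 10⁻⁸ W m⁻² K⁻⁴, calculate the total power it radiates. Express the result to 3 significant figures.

Wien's law: T = b/λ_max = 2.898×10⁻³/9.692×10⁻⁷ = 2990.09 K.
Area A = 0.160 cm² = 1.60×10⁻⁵ m².
Then P = σAT⁴ = 5.670×10⁻⁸×1.60×10⁻⁵×(2990.09)⁴ = 72.5 W.

P ≈ 72.5 W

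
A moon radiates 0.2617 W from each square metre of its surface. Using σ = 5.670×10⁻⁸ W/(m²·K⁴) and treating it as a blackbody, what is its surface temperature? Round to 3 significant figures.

T ≈ 46.4 K

I = σT⁴, so T = (I/σ)^(1/4) = (0.2617/(5.670×10⁻⁸))^(1/4) = 46.4 K.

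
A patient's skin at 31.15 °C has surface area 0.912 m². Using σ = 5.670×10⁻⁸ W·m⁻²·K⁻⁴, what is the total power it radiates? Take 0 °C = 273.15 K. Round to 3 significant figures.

T = 31.15 °C + 273.15 = 304.30 K.
Area A = 0.912 m².
P = σAT⁴ = 5.670×10⁻⁸ × 0.912 × (304.30)⁴ = 443 W.

P ≈ 443 W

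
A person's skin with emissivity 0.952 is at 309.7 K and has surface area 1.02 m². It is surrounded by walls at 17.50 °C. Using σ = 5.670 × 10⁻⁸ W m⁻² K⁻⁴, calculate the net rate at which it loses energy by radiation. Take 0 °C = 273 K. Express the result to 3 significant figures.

Surroundings: T = 17.50 °C + 273 = 290.50 K.
Area A = 1.02 m².
Net radiated power P_net = εσA(T⁴ − T₀⁴) = 0.952×5.670×10⁻⁸×1.02×(309.7⁴ − 290.50⁴).
T⁴ − T₀⁴ = 9.19951×10⁹ − 7.12171×10⁹ = 2.07780×10⁹ K⁴, so P_net = 114 W.

Net loss ≈ 114 W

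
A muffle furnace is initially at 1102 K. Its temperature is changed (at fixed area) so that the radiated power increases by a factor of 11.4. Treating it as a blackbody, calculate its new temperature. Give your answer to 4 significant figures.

T₂ ≈ 2025 K

P ∝ T⁴, so T₂/T₁ = (P₂/P₁)^(1/4) = (11.4)^(1/4) = 1.83750.
T₂ = 1102 × 1.83750 = 2025 K.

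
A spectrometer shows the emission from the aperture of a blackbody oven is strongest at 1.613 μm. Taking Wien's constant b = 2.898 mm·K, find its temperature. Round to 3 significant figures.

Wien's law gives T = b/λ_max = (2.898×10⁻³ m·K)/(1.613×10⁻⁶ m) = 1.80×10³ K.

T ≈ 1.80×10³ K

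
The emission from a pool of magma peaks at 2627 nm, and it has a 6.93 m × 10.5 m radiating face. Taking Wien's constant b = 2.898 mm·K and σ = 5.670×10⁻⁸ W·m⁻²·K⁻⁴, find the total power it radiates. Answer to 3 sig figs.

P ≈ 6.11×10⁶ W

Wien's law: T = b/λ_max = 2.898×10⁻³/2.627×10⁻⁶ = 1103.16 K.
Area A = 6.93 × 10.5 = 72.765 m².
Then P = σAT⁴ = 5.670×10⁻⁸×72.765×(1103.16)⁴ = 6.11×10⁶ W.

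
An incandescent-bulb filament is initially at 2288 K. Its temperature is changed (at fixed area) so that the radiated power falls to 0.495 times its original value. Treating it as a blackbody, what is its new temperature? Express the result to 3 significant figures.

T₂ ≈ 1.92×10³ K

P ∝ T⁴, so T₂/T₁ = (P₂/P₁)^(1/4) = (0.495)^(1/4) = 0.838786.
T₂ = 2288 × 0.838786 = 1.92×10³ K.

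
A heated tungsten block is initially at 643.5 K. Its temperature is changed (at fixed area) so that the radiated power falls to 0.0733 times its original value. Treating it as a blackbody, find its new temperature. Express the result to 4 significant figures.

T₂ ≈ 334.8 K

P ∝ T⁴, so T₂/T₁ = (P₂/P₁)^(1/4) = (0.0733)^(1/4) = 0.520327.
T₂ = 643.5 × 0.520327 = 334.8 K.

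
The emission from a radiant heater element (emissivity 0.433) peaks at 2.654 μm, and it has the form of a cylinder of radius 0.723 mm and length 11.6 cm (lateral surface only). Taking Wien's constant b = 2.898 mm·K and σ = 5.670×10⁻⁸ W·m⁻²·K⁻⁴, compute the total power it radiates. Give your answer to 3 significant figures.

Wien's law: T = b/λ_max = 2.898×10⁻³/2.654×10⁻⁶ = 1091.94 K.
Lateral area A = 2πrL = 2π×7.23×10⁻⁴×0.116 = 5.26958×10⁻⁴ m².
Then P = εσAT⁴ = 0.433×5.670×10⁻⁸×5.26958×10⁻⁴×(1091.94)⁴ = 18.4 W.

P ≈ 18.4 W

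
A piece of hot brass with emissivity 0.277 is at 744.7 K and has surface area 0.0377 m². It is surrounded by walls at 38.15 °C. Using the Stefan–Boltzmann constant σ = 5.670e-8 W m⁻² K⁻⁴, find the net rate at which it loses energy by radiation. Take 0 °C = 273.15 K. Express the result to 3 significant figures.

Surroundings: T = 38.15 °C + 273.15 = 311.30 K.
Area A = 0.0377 m².
Net radiated power P_net = εσA(T⁴ − T₀⁴) = 0.277×5.670×10⁻⁸×0.0377×(744.7⁴ − 311.30⁴).
T⁴ − T₀⁴ = 3.07557×10¹¹ − 9.39110×10⁹ = 2.98166×10¹¹ K⁴, so P_net = 177 W.

Net loss ≈ 177 W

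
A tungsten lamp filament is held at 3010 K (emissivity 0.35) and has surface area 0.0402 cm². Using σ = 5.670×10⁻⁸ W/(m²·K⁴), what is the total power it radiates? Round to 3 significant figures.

P ≈ 6.55 W

Area A = 0.0402 cm² = 4.02×10⁻⁶ m².
P = εσAT⁴ = 0.35 × 5.670×10⁻⁸ × 4.02×10⁻⁶ × (3010)⁴ = 6.55 W.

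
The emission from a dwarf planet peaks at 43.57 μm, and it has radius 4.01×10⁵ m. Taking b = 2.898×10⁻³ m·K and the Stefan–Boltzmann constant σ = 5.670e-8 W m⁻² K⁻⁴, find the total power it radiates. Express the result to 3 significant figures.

P ≈ 2.24×10¹² W

Wien's law: T = b/λ_max = 2.898×10⁻³/4.357×10⁻⁵ = 66.5137 K.
Surface area A = 4πR² = 4π(4.01×10⁵ m)² = 2.02068×10¹² m².
Then P = σAT⁴ = 5.670×10⁻⁸×2.02068×10¹²×(66.5137)⁴ = 2.24×10¹² W.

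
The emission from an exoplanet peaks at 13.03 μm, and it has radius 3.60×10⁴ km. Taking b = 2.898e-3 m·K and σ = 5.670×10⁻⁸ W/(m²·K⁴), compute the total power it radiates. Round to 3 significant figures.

P ≈ 2.26×10¹⁸ W

Wien's law: T = b/λ_max = 2.898×10⁻³/1.303×10⁻⁵ = 222.410 K.
Surface area A = 4πR² = 4π(3.60×10⁷ m)² = 1.62860×10¹⁶ m².
Then P = σAT⁴ = 5.670×10⁻⁸×1.62860×10¹⁶×(222.410)⁴ = 2.26×10¹⁸ W.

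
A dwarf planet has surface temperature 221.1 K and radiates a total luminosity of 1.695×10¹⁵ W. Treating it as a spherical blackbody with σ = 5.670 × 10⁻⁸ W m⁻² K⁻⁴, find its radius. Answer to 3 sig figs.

R ≈ 9.98×10⁵ m

L = 4πR²σT⁴ ⇒ R = √(L/(4πσT⁴)).
σT⁴ = 135.500 W/m², so R = √(1.695×10¹⁵/(4π×135.500)) = 9.98×10⁵ m.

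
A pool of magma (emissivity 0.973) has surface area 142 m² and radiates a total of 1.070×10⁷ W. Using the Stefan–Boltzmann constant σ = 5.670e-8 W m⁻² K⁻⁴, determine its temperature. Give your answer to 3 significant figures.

T ≈ 1.08×10³ K

Area A = 142 m².
P = εσAT⁴ ⇒ T = (P/(εσA))^(1/4) = (1.070×10⁷/(0.973×5.670×10⁻⁸×142))^(1/4) = 1.08×10³ K.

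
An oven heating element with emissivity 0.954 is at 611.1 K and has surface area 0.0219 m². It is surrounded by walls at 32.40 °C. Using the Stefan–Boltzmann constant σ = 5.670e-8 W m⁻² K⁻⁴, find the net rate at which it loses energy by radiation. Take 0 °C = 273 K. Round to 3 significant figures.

Net loss ≈ 155 W

Surroundings: T = 32.40 °C + 273 = 305.40 K.
Area A = 0.0219 m².
Net radiated power P_net = εσA(T⁴ − T₀⁴) = 0.954×5.670×10⁻⁸×0.0219×(611.1⁴ − 305.40⁴).
T⁴ − T₀⁴ = 1.39460×10¹¹ − 8.69914×10⁹ = 1.30761×10¹¹ K⁴, so P_net = 155 W.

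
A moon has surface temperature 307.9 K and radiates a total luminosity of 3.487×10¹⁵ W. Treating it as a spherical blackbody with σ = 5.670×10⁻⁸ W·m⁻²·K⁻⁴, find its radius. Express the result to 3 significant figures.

L = 4πR²σT⁴ ⇒ R = √(L/(4πσT⁴)).
σT⁴ = 509.591 W/m², so R = √(3.487×10¹⁵/(4π×509.591)) = 7.38×10⁵ m.

R ≈ 7.38×10⁵ m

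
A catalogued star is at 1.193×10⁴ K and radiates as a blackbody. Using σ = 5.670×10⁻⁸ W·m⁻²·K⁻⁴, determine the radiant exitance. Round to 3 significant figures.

I ≈ 1.15×10⁹ W/m²

Stefan–Boltzmann: I = σT⁴ = 5.670×10⁻⁸ × (1.193×10⁴)⁴ = 1.15×10⁹ W/m².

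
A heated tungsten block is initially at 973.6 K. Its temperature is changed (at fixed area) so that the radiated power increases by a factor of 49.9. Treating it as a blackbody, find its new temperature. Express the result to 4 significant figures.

P ∝ T⁴, so T₂/T₁ = (P₂/P₁)^(1/4) = (49.9)^(1/4) = 2.65782.
T₂ = 973.6 × 2.65782 = 2588 K.

T₂ ≈ 2588 K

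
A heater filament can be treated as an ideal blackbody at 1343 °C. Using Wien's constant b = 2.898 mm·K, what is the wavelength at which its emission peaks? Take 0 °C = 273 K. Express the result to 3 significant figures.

λ_max ≈ 1.79 μm

T = 1343 °C + 273 = 1616 K.
Wien's displacement law: λ_max = b/T = (2.898×10⁻³ m·K)/(1616 K) = 1.793×10⁻⁶ m.
That is 1.79 μm, in the infrared range.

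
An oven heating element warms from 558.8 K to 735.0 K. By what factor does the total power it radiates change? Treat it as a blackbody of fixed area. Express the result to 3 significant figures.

P₂/P₁ ≈ 2.99

P ∝ T⁴, so P₂/P₁ = (T₂/T₁)⁴ = (735.0/558.8)⁴ = (1.31532)⁴ = 2.99.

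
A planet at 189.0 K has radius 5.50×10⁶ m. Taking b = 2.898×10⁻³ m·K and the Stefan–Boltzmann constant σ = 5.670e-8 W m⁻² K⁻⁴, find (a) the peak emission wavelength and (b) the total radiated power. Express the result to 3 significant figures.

(a) λ_max = b/T = 2.898×10⁻³/189.0 = 1.533×10⁻⁵ m = 15.3 μm.
Surface area A = 4πR² = 4π(5.50×10⁶ m)² = 3.80133×10¹⁴ m².
(b) P = σAT⁴ = 5.670×10⁻⁸×3.80133×10¹⁴×(189.0)⁴ = 2.75×10¹⁶ W.

λ_max ≈ 15.3 μm; P ≈ 2.75×10¹⁶ W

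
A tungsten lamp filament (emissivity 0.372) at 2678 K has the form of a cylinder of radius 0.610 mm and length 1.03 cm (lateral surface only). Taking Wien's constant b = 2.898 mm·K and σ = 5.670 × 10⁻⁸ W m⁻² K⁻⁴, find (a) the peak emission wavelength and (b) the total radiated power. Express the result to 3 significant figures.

(a) λ_max = b/T = 2.898×10⁻³/2678 = 1.082×10⁻⁶ m = 1.08×10³ nm.
Lateral area A = 2πrL = 2π×6.10×10⁻⁴×0.0103 = 3.94773×10⁻⁵ m².
(b) P = εσAT⁴ = 0.372×5.670×10⁻⁸×3.94773×10⁻⁵×(2678)⁴ = 42.8 W.

λ_max ≈ 1.08×10³ nm; P ≈ 42.8 W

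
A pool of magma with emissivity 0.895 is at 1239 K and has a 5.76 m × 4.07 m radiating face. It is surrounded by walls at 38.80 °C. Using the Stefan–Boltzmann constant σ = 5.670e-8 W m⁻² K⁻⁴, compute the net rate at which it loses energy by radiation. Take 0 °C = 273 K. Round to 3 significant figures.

Surroundings: T = 38.80 °C + 273 = 311.80 K.
Area A = 5.76 × 4.07 = 23.4432 m².
Net radiated power P_net = εσA(T⁴ − T₀⁴) = 0.895×5.670×10⁻⁸×23.4432×(1239⁴ − 311.80⁴).
T⁴ − T₀⁴ = 2.35660×10¹² − 9.45158×10⁹ = 2.34715×10¹² K⁴, so P_net = 2.79×10⁶ W.

Net loss ≈ 2.79×10⁶ W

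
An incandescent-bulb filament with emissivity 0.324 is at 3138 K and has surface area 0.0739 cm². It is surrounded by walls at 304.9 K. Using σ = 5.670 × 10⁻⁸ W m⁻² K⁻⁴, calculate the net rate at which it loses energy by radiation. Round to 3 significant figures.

Area A = 0.0739 cm² = 7.39×10⁻⁶ m².
Net radiated power P_net = εσA(T⁴ − T₀⁴) = 0.324×5.670×10⁻⁸×7.39×10⁻⁶×(3138⁴ − 304.9⁴).
T⁴ − T₀⁴ = 9.69643×10¹³ − 8.64231×10⁹ = 9.69557×10¹³ K⁴, so P_net = 13.2 W.

Net loss ≈ 13.2 W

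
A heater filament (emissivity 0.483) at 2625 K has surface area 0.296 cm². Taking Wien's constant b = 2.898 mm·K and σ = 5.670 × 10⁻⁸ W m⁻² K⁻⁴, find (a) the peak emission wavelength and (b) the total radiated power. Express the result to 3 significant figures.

(a) λ_max = b/T = 2.898×10⁻³/2625 = 1.104×10⁻⁶ m = 1.10 μm.
Area A = 0.296 cm² = 2.96×10⁻⁵ m².
(b) P = εσAT⁴ = 0.483×5.670×10⁻⁸×2.96×10⁻⁵×(2625)⁴ = 38.5 W.

λ_max ≈ 1.10 μm; P ≈ 38.5 W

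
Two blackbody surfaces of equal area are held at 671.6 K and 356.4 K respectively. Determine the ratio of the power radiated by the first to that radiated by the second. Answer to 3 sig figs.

P₁/P₂ ≈ 12.6

With equal areas, P₁/P₂ = (T₁/T₂)⁴ = (671.6/356.4)⁴ = 12.6.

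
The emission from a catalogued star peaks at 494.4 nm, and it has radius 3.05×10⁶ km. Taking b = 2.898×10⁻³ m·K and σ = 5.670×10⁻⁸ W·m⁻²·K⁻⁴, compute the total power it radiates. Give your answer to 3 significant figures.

P ≈ 7.82×10²⁷ W

Wien's law: T = b/λ_max = 2.898×10⁻³/4.944×10⁻⁷ = 5861.65 K.
Surface area A = 4πR² = 4π(3.05×10⁹ m)² = 1.16899×10²⁰ m².
Then P = σAT⁴ = 5.670×10⁻⁸×1.16899×10²⁰×(5861.65)⁴ = 7.82×10²⁷ W.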